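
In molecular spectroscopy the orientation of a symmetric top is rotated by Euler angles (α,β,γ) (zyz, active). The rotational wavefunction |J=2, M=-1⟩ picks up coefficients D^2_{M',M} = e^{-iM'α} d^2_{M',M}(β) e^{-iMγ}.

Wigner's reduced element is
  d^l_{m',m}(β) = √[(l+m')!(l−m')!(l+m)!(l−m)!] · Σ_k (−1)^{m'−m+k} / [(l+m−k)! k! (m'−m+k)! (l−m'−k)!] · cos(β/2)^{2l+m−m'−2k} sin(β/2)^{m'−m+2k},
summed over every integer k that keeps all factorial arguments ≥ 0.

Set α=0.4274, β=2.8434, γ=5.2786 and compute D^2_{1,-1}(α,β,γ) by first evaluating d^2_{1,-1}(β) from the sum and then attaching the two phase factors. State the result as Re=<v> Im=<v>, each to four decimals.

Re=-0.1234 Im=0.8830

Split into d^2_{1,-1}(β=2.8434) × two z-phases.
With c≡cos(β/2)=0.148545 and s≡sin(β/2)=0.988906, N=[6·1·1·6]^{1/2}=6.000000
k: max(0,(-1)−(1))=0 … min(2+(-1),2−(1))=1
  k=0: (−1)^2·6.0000/(2)·0.1485^2·0.9889^2 = +0.064736
  k=1: (−1)^3·6.0000/(6)·0.1485^0·0.9889^4 = -0.956356
d^2_{1,-1}(2.8434) = +0.064736 -0.956356 = -0.891620
Attach z-rotation phases: D = e^{-i(1)(0.4274)}·(-0.891620)·e^{-i(-1)(5.2786)} = -0.123370+0.883044i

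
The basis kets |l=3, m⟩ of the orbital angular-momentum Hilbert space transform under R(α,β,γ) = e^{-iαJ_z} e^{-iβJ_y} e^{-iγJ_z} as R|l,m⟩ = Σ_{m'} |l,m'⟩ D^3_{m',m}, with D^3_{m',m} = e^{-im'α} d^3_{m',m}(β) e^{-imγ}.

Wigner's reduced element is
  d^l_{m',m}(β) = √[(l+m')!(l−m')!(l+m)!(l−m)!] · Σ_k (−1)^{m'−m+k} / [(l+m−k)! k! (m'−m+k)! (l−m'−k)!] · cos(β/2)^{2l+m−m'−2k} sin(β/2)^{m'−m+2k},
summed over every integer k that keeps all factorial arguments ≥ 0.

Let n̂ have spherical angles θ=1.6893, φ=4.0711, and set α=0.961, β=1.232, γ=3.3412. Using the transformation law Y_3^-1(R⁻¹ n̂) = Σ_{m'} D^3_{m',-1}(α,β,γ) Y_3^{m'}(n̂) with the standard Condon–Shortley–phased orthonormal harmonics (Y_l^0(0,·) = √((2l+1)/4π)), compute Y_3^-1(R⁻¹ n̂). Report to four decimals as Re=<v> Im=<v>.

Re=0.2523 Im=0.0898

Need the full column D^3_{m',-1} for m'=−3..3 at α=0.961, β=1.232, γ=3.3412.
cos(β/2)=0.816196, sin(β/2)=0.577775
d^3_{-3,-1}: single k=2 term ⇒ +0.573774;  D = +0.572777-0.033825i
d^3_{-2,-1}: k∈[1..2] ⇒ +0.661807 -0.663269 = -0.001462;  D = -0.000765+0.001246i
d^3_{-1,-1}: k∈[0..2] ⇒ +0.295643 -1.185183 +0.445426 = -0.444115;  D = +0.177105+0.407274i
d^3_{0,-1}: k∈[0..2] ⇒ -0.724973 +1.089862 -0.182045 = +0.182844;  D = -0.179214-0.036255i
d^3_{1,-1}: k∈[0..2] ⇒ +0.888887 -0.593901 +0.037201 = +0.332187;  D = -0.240462+0.229186i
d^3_{2,-1}: k∈[0..1] ⇒ -0.663269 +0.166184 = -0.497085;  D = -0.075068-0.491385i
d^3_{3,-1}: single k=0 term ⇒ +0.287521;  D = +0.257863+0.127180i
Y_3^{m'}(θ=1.6893,φ=4.0711) and Σ D·Y over m':
  (+0.5728-0.0338i)·(+0.3833+0.1413i)  (-0.0008+0.0012i)·(+0.0339+0.1142i)  (+0.1771+0.4073i)·(+0.1786-0.2392i)  (-0.1792-0.0363i)·(+0.1293+0.0000i)  (-0.2405+0.2292i)·(-0.1786-0.2392i)  (-0.0751-0.4914i)·(+0.0339-0.1142i)  (+0.2579+0.1272i)·(-0.3833+0.1413i)
Y_3^-1(R⁻¹ n̂) = +0.252310+0.089772i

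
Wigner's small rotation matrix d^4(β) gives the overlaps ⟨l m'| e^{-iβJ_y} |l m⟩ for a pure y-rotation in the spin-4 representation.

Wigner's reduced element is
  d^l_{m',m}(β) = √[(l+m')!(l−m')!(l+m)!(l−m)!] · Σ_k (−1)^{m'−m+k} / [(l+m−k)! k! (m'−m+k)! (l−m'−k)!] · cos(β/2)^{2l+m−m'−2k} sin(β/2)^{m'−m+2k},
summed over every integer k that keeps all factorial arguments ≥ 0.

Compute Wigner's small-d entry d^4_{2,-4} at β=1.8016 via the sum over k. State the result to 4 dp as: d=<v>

d=0.4732

d^4_{2,-4}(β=1.8016) via Wigner's sum:
Half-angle: c=0.620983, s=0.783824. N=√(720·2·1·40320)=7619.763776
The bounds max(0,m−m')=0 and min(l+m,l−m')=0 give 1 term
  k=0: (−1)^6·7619.7638/(1440)·0.6210^2·0.7838^6 = +0.473205
d^4_{2,-4}(1.8016) = +0.473205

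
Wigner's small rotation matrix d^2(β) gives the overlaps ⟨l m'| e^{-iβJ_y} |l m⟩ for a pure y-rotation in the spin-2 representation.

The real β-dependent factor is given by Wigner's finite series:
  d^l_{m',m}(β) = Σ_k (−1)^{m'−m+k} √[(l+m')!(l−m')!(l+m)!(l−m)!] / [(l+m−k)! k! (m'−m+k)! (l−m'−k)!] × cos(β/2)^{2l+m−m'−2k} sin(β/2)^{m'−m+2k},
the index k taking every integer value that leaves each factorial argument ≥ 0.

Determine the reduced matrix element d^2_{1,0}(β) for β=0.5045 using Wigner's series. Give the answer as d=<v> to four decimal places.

d^2_{1,0}(β=0.5045) via Wigner's sum:
With c≡cos(β/2)=0.968353 and s≡sin(β/2)=0.249583, N=[6·1·2·2]^{1/2}=4.898979
k: max(0,(0)−(1))=0 … min(2+(0),2−(1))=1
  k=0: (−1)^1·4.8990/(2)·0.9684^3·0.2496^1 = -0.555128
  k=1: (−1)^2·4.8990/(2)·0.9684^1·0.2496^3 = +0.036877
d^2_{1,0}(0.5045) = -0.555128 +0.036877 = -0.518251

d=-0.5183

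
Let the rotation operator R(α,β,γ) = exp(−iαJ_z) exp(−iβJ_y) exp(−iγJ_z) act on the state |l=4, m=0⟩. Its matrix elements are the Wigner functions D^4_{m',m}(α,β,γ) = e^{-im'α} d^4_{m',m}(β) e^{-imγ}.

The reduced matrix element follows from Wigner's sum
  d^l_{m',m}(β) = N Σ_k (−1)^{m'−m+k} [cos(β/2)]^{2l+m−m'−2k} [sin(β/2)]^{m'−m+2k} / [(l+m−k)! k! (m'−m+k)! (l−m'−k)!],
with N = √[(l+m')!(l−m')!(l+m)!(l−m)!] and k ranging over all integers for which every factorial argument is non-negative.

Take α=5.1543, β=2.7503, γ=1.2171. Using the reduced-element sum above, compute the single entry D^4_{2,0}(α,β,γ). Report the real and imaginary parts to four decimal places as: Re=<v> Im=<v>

Re=-0.1817 Im=0.2215

Split into d^4_{2,0}(β=2.7503) × two z-phases.
c=cos(2.7503/2)=0.194401, s=sin(2.7503/2)=0.980922; N=√[720·2·24·24]=910.735966
Admissible k: 0..2 (factorial args all ≥0)
  k=0: (−1)^2·910.7360/(96)·0.1944^6·0.9809^2 = +0.000493
  k=1: (−1)^3·910.7360/(36)·0.1944^4·0.9809^4 = -0.033452
  k=2: (−1)^4·910.7360/(96)·0.1944^2·0.9809^6 = +0.319392
d^4_{2,0}(2.7503) = +0.000493 -0.033452 +0.319392 = +0.286433
D = (-0.634201+0.773168i)·(+0.286433)·(+1.000000+0.000000i) = -0.181656+0.221461i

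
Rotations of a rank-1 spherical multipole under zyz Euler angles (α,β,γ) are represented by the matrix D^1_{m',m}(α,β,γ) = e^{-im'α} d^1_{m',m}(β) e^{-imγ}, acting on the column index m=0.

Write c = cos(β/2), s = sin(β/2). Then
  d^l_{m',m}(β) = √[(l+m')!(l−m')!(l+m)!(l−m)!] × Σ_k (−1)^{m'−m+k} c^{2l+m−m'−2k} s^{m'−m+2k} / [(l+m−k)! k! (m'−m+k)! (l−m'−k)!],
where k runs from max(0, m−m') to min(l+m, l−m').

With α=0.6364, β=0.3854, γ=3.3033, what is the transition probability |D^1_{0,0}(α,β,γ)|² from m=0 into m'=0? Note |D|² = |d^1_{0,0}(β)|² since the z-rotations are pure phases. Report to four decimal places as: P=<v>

Split into d^1_{0,0}(β=0.3854) × two z-phases.
Half-angle: c=0.981491, s=0.191510. N=√(1·1·1·1)=1.000000
k∈{0,1} keeps every argument non-negative
  k=0: (−1)^0·1.0000/(1)·0.9815^2·0.1915^0 = +0.963324
  k=1: (−1)^1·1.0000/(1)·0.9815^0·0.1915^2 = -0.036676
d^1_{0,0}(0.3854) = +0.963324 -0.036676 = +0.926648
|D^1_{0,0}|² = |d^1_{0,0}(β)|² = (+0.926648)² = 0.858677 (the z-rotation phases have unit modulus)

P=0.8587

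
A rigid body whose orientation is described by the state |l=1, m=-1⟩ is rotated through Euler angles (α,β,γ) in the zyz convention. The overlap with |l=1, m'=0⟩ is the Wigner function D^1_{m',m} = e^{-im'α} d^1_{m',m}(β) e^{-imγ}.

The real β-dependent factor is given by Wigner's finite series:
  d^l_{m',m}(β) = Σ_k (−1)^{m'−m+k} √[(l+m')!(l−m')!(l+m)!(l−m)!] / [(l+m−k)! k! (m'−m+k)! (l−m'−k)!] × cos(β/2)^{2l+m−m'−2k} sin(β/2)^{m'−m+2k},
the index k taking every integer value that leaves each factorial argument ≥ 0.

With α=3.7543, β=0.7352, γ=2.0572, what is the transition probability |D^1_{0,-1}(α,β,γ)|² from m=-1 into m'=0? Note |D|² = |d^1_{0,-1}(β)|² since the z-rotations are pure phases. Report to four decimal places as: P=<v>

P=0.2249

Split into d^1_{0,-1}(β=0.7352) × two z-phases.
Half-angle: c=0.933193, s=0.359377. N=√(1·1·1·2)=1.414214
The bounds max(0,m−m')=0 and min(l+m,l−m')=0 give 1 term
  k=0: (−1)^1·1.4142/(1)·0.9332^1·0.3594^1 = -0.474282
d^1_{0,-1}(0.7352) = -0.474282
|D^1_{0,-1}|² = |d^1_{0,-1}(β)|² = (-0.474282)² = 0.224943 (the z-rotation phases have unit modulus)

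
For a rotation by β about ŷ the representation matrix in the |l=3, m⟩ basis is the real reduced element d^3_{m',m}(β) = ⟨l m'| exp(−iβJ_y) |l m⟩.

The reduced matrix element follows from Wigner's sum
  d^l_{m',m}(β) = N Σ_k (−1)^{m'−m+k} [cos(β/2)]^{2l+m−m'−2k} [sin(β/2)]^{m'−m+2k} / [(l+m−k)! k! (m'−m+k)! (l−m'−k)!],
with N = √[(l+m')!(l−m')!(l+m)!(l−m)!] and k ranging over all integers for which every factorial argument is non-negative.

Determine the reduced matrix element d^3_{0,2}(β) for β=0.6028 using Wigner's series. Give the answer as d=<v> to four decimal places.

d^3_{0,2}(β=0.6028) via Wigner's sum:
With c≡cos(β/2)=0.954922 and s≡sin(β/2)=0.296857, N=[6·6·120·1]^{1/2}=65.726707
Admissible k: 2..3 (factorial args all ≥0)
  k=2: (−1)^0·65.7267/(12)·0.9549^4·0.2969^2 = +0.401354
  k=3: (−1)^1·65.7267/(12)·0.9549^2·0.2969^4 = -0.038787
d^3_{0,2}(0.6028) = +0.401354 -0.038787 = +0.362567

d=0.3626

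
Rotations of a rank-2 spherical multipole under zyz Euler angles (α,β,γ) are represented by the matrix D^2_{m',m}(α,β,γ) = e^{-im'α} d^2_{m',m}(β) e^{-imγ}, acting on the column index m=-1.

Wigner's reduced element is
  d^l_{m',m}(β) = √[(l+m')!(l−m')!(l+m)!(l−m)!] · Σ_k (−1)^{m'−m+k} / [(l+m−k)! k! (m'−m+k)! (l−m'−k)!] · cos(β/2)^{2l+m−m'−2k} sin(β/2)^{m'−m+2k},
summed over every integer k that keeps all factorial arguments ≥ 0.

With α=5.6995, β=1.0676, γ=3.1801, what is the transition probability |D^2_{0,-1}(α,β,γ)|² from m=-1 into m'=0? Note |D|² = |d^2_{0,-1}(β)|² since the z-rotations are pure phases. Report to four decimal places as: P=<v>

P=0.2677

Split into d^2_{0,-1}(β=1.0676) × two z-phases.
c=cos(1.0676/2)=0.860880, s=sin(1.0676/2)=0.508808; N=√[2·2·1·6]=4.898979
Admissible k: 0..1 (factorial args all ≥0)
  k=0: (−1)^1·4.8990/(2)·0.8609^3·0.5088^1 = -0.795165
  k=1: (−1)^2·4.8990/(2)·0.8609^1·0.5088^3 = +0.277767
d^2_{0,-1}(1.0676) = -0.795165 +0.277767 = -0.517398
|D^2_{0,-1}|² = |d^2_{0,-1}(β)|² = (-0.517398)² = 0.267701 (the z-rotation phases have unit modulus)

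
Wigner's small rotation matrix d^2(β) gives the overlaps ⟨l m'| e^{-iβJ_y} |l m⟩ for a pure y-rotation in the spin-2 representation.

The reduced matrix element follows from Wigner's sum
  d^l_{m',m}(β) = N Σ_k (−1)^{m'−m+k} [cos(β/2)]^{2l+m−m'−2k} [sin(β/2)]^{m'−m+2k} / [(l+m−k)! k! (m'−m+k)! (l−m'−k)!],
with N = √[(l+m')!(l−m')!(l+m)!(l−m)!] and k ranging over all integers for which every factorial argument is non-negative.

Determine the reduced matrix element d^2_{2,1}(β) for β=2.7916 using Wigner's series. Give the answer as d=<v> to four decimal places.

d=-0.0104

d^2_{2,1}(β=2.7916) via Wigner's sum:
With c≡cos(β/2)=0.174105 and s≡sin(β/2)=0.984727, N=[24·1·6·1]^{1/2}=12.000000
k∈{0} keeps every argument non-negative
  k=0: (−1)^1·12.0000/(6)·0.1741^3·0.9847^1 = -0.010394
d^2_{2,1}(2.7916) = -0.010394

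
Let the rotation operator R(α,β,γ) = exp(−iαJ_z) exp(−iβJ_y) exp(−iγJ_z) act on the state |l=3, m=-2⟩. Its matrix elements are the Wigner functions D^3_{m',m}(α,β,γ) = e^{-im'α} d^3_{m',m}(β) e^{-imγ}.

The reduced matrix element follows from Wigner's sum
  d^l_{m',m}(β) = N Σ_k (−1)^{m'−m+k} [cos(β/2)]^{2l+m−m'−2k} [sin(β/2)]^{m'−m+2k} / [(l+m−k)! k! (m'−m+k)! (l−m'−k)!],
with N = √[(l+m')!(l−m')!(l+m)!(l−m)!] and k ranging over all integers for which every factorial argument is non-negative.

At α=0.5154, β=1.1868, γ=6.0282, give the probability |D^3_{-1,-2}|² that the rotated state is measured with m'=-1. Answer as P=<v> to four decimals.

P=0.0039

D^3_{-1,-2}(0.5154,1.1868,6.0282) = e^{-i·-1·0.5154}·d^3_{-1,-2}(1.1868)·e^{-i·-2·6.0282}. Compute d first:
With c≡cos(β/2)=0.829044 and s≡sin(β/2)=0.559183, N=[2·24·1·120]^{1/2}=75.894664
Admissible k: 0..1 (factorial args all ≥0)
  k=0: (−1)^1·75.8947/(24)·0.8290^5·0.5592^1 = -0.692536
  k=1: (−1)^2·75.8947/(12)·0.8290^3·0.5592^3 = +0.630123
d^3_{-1,-2}(1.1868) = -0.692536 +0.630123 = -0.062414
|D^3_{-1,-2}|² = |d^3_{-1,-2}(β)|² = (-0.062414)² = 0.003895 (the z-rotation phases have unit modulus)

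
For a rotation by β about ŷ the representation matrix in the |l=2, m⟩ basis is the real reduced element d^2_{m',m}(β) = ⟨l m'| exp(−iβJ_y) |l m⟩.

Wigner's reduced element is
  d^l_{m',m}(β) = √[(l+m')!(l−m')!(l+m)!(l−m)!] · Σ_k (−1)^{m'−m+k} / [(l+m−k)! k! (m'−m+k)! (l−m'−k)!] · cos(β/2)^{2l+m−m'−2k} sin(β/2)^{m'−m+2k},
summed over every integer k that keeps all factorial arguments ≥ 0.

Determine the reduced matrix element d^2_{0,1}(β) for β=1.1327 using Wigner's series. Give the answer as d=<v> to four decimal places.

d=0.4705

d^2_{0,1}(β=1.1327) via Wigner's sum:
c=cos(1.1327/2)=0.843865, s=sin(1.1327/2)=0.536556; N=√[2·2·6·1]=4.898979
Admissible k: 1..2 (factorial args all ≥0)
  k=1: (−1)^0·4.8990/(2)·0.8439^3·0.5366^1 = +0.789786
  k=2: (−1)^1·4.8990/(2)·0.8439^1·0.5366^3 = -0.319295
d^2_{0,1}(1.1327) = +0.789786 -0.319295 = +0.470490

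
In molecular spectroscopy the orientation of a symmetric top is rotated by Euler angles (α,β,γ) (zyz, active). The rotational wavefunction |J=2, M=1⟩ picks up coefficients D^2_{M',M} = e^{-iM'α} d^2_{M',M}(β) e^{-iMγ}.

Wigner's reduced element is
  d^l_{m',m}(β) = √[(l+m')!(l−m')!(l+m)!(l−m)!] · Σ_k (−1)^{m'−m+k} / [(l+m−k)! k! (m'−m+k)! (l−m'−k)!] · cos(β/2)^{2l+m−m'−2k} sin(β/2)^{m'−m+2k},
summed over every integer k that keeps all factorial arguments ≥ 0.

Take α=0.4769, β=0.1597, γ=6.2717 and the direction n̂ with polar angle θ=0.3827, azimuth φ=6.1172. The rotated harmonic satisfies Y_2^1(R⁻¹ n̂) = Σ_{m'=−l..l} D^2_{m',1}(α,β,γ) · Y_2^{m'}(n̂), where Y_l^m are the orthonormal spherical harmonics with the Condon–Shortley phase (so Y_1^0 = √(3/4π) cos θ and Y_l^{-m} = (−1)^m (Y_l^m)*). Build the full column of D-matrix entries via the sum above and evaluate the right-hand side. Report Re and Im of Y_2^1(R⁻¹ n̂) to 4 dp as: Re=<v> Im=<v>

Need the full column D^2_{m',1} for m'=−2..2 at α=0.4769, β=0.1597, γ=6.2717.
cos(β/2)=0.996814, sin(β/2)=0.079765
d^2_{-2,1}: single k=3 term ⇒ +0.001012;  D = +0.000576+0.000832i
d^2_{-1,1}: k∈[2..3] ⇒ +0.018966 -0.000040 = +0.018926;  D = +0.016713+0.008880i
d^2_{0,1}: k∈[1..2] ⇒ +0.193522 -0.001239 = +0.192283;  D = +0.192270+0.002208i
d^2_{1,1}: k∈[0..1] ⇒ +0.987316 -0.018966 = +0.968350;  D = +0.865352-0.434589i
d^2_{2,1}: single k=0 term ⇒ -0.158010;  D = -0.092897+0.127818i
Y_2^{m'}(θ=0.3827,φ=6.1172) and Σ D·Y over m':
  (+0.0006+0.0008i)·(+0.0509+0.0176i)  (+0.0167+0.0089i)·(+0.2639+0.0442i)  (+0.1923+0.0022i)·(+0.4988+0.0000i)  (+0.8654-0.4346i)·(-0.2639+0.0442i)  (-0.0929+0.1278i)·(+0.0509-0.0176i)
Y_2^1(R⁻¹ n̂) = -0.111728+0.165347i

Re=-0.1117 Im=0.1653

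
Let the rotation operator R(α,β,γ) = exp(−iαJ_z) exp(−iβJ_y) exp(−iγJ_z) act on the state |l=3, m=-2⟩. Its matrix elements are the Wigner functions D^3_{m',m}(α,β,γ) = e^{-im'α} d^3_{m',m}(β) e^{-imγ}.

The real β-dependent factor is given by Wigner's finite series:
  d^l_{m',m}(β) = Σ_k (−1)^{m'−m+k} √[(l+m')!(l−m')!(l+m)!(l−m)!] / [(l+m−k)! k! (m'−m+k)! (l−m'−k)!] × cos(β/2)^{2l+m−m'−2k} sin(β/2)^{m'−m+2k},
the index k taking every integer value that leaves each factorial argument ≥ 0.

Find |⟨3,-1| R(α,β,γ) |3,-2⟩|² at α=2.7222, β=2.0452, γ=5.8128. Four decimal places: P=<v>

P=0.2050

Split into d^3_{-1,-2}(β=2.0452) × two z-phases.
c=cos(2.0452/2)=0.521149, s=sin(2.0452/2)=0.853466; N=√[2·24·1·120]=75.894664
k: max(0,(-2)−(-1))=0 … min(3+(-2),3−(-1))=1
  k=0: (−1)^1·75.8947/(24)·0.5211^5·0.8535^1 = -0.103752
  k=1: (−1)^2·75.8947/(12)·0.5211^3·0.8535^3 = +0.556511
d^3_{-1,-2}(2.0452) = -0.103752 +0.556511 = +0.452759
|D^3_{-1,-2}|² = |d^3_{-1,-2}(β)|² = (+0.452759)² = 0.204991 (the z-rotation phases have unit modulus)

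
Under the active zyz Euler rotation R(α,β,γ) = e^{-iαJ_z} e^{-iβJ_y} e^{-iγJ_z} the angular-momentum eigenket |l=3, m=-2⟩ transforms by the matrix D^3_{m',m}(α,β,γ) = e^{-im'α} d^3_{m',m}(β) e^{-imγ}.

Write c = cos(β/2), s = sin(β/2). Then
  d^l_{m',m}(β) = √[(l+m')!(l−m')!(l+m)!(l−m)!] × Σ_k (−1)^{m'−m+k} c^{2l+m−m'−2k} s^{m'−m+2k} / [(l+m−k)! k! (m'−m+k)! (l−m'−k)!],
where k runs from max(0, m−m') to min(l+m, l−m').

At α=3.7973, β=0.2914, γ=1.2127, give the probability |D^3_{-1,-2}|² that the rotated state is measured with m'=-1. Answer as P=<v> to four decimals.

P=0.1735

Split into d^3_{-1,-2}(β=0.2914) × two z-phases.
Half-angle: c=0.989405, s=0.145185. N=√(2·24·1·120)=75.894664
k: max(0,(-2)−(-1))=0 … min(3+(-2),3−(-1))=1
  k=0: (−1)^1·75.8947/(24)·0.9894^5·0.1452^1 = -0.435303
  k=1: (−1)^2·75.8947/(12)·0.9894^3·0.1452^3 = +0.018746
d^3_{-1,-2}(0.2914) = -0.435303 +0.018746 = -0.416556
|D^3_{-1,-2}|² = |d^3_{-1,-2}(β)|² = (-0.416556)² = 0.173519 (the z-rotation phases have unit modulus)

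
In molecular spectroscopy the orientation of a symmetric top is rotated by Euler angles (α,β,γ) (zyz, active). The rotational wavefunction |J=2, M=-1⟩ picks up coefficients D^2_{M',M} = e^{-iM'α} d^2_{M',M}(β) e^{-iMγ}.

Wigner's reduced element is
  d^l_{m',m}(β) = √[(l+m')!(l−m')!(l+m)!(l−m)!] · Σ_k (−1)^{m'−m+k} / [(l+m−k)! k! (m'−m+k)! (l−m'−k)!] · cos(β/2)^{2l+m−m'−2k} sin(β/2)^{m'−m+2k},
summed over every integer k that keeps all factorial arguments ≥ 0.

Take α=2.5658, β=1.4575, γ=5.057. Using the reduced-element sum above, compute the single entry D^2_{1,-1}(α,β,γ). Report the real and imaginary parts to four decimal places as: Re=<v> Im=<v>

Re=-0.4327 Im=0.3292

D^2_{1,-1}(2.5658,1.4575,5.057) = e^{-i·1·2.5658}·d^2_{1,-1}(1.4575)·e^{-i·-1·5.057}. Compute d first:
c=cos(1.4575/2)=0.746007, s=sin(1.4575/2)=0.665938; N=√[6·1·1·6]=6.000000
The bounds max(0,m−m')=0 and min(l+m,l−m')=1 give 2 terms
  k=0: (−1)^2·6.0000/(2)·0.7460^2·0.6659^2 = +0.740414
  k=1: (−1)^3·6.0000/(6)·0.7460^0·0.6659^4 = -0.196668
d^2_{1,-1}(1.4575) = +0.740414 -0.196668 = +0.543746
Attach z-rotation phases: D = e^{-i(1)(2.5658)}·(+0.543746)·e^{-i(-1)(5.057)} = -0.432738+0.329238i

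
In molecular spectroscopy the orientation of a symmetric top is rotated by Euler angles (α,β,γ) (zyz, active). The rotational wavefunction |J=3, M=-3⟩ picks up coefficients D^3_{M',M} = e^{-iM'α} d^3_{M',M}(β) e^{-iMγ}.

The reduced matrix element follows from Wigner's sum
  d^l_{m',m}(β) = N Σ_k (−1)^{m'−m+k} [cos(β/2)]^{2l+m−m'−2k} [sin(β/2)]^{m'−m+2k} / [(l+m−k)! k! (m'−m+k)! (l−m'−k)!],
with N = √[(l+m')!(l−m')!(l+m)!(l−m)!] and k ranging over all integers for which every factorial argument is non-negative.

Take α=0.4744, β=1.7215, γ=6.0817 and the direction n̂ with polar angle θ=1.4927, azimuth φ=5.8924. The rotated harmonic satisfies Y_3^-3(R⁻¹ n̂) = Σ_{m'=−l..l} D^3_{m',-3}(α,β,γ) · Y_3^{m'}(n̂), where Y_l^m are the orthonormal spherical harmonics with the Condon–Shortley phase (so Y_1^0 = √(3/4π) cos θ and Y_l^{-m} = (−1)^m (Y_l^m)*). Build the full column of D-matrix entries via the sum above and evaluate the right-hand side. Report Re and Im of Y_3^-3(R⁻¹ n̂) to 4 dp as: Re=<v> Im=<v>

Need the full column D^3_{m',-3} for m'=−3..3 at α=0.4744, β=1.7215, γ=6.0817.
cos(β/2)=0.651869, sin(β/2)=0.758332
d^3_{-3,-3}: single k=0 term ⇒ +0.076729;  D = +0.052417+0.056035i
d^3_{-2,-3}: single k=0 term ⇒ -0.218643;  D = -0.205808-0.073809i
d^3_{-1,-3}: single k=0 term ⇒ +0.402166;  D = +0.398769-0.052157i
d^3_{0,-3}: single k=0 term ⇒ -0.540223;  D = -0.444502+0.307017i
d^3_{1,-3}: single k=0 term ⇒ +0.544256;  D = +0.257072-0.479717i
d^3_{2,-3}: single k=0 term ⇒ -0.400435;  D = -0.007023+0.400373i
d^3_{3,-3}: single k=0 term ⇒ +0.190176;  D = -0.083893-0.170672i
Y_3^{m'}(θ=1.4927,φ=5.8924) and Σ D·Y over m':
  (+0.0524+0.0560i)·(+0.1604+0.3810i)  (-0.2058-0.0738i)·(+0.0563+0.0558i)  (+0.3988-0.0522i)·(-0.2888-0.1190i)  (-0.4445+0.3070i)·(-0.0865+0.0000i)  (+0.2571-0.4797i)·(+0.2888-0.1190i)  (-0.0070+0.4004i)·(+0.0563-0.0558i)  (-0.0839-0.1707i)·(-0.1604+0.3810i)
Y_3^-3(R⁻¹ n̂) = +0.014255-0.196437i

Re=0.0143 Im=-0.1964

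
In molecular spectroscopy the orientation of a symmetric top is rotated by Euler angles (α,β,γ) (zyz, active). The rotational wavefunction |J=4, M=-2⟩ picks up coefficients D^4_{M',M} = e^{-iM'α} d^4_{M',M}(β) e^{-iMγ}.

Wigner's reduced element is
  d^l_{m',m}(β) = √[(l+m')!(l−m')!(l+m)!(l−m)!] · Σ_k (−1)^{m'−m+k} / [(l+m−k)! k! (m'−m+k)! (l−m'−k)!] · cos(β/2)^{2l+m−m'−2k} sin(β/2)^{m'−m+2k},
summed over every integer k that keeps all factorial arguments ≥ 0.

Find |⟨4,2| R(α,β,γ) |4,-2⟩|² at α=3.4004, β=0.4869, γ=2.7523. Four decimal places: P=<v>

First d^4_{2,-2}(β=0.4869), then the phase factors e^{-i(2)α} and e^{-i(-2)γ}:
c=cos(0.4869/2)=0.970512, s=sin(0.4869/2)=0.241052; N=√[720·2·2·720]=1440.000000
The bounds max(0,m−m')=0 and min(l+m,l−m')=2 give 3 terms
  k=0: (−1)^4·1440.0000/(96)·0.9705^4·0.2411^4 = +0.044930
  k=1: (−1)^5·1440.0000/(120)·0.9705^2·0.2411^6 = -0.002217
  k=2: (−1)^6·1440.0000/(1440)·0.9705^0·0.2411^8 = +0.000011
d^4_{2,-2}(0.4869) = +0.044930 -0.002217 +0.000011 = +0.042724
|D^4_{2,-2}|² = |d^4_{2,-2}(β)|² = (+0.042724)² = 0.001825 (the z-rotation phases have unit modulus)

P=0.0018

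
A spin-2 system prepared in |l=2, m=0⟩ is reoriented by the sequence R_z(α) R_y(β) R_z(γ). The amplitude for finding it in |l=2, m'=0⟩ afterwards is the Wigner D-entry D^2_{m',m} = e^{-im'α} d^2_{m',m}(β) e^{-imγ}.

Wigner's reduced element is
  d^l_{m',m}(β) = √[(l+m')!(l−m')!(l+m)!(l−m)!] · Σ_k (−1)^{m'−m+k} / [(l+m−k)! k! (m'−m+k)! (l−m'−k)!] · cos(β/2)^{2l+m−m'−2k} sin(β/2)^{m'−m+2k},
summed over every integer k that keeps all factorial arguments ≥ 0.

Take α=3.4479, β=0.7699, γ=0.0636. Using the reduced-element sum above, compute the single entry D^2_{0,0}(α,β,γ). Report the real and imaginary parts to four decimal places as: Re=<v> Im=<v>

Re=0.2732 Im=0.0000

D^2_{0,0}(3.4479,0.7699,0.0636) = e^{-i·0·3.4479}·d^2_{0,0}(0.7699)·e^{-i·0·0.0636}. Compute d first:
c=cos(0.7699/2)=0.926817, s=sin(0.7699/2)=0.375513; N=√[2·2·2·2]=4.000000
The bounds max(0,m−m')=0 and min(l+m,l−m')=2 give 3 terms
  k=0: (−1)^0·4.0000/(4)·0.9268^4·0.3755^0 = +0.737864
  k=1: (−1)^1·4.0000/(1)·0.9268^2·0.3755^2 = -0.484504
  k=2: (−1)^2·4.0000/(4)·0.9268^0·0.3755^4 = +0.019884
d^2_{0,0}(0.7699) = +0.737864 -0.484504 +0.019884 = +0.273244
Attach z-rotation phases: D = e^{-i(0)(3.4479)}·(+0.273244)·e^{-i(0)(0.0636)} = +0.273244+0.000000i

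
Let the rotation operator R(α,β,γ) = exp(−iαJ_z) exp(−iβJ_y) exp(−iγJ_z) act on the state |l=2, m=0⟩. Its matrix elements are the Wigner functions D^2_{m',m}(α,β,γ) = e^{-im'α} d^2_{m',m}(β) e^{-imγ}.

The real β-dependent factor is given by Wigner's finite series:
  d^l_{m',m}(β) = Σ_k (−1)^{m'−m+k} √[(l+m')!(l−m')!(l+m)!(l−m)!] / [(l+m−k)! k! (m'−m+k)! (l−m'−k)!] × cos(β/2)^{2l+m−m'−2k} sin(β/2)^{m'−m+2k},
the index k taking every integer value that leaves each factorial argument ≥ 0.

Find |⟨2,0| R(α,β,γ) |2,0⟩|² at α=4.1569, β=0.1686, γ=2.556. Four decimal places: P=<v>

Split into d^2_{0,0}(β=0.1686) × two z-phases.
Half-angle: c=0.996449, s=0.084200. N=√(2·2·2·2)=4.000000
k: max(0,(0)−(0))=0 … min(2+(0),2−(0))=2
  k=0: (−1)^0·4.0000/(4)·0.9964^4·0.0842^0 = +0.985871
  k=1: (−1)^1·4.0000/(1)·0.9964^2·0.0842^2 = -0.028158
  k=2: (−1)^2·4.0000/(4)·0.9964^0·0.0842^4 = +0.000050
d^2_{0,0}(0.1686) = +0.985871 -0.028158 +0.000050 = +0.957764
|D^2_{0,0}|² = |d^2_{0,0}(β)|² = (+0.957764)² = 0.917311 (the z-rotation phases have unit modulus)

P=0.9173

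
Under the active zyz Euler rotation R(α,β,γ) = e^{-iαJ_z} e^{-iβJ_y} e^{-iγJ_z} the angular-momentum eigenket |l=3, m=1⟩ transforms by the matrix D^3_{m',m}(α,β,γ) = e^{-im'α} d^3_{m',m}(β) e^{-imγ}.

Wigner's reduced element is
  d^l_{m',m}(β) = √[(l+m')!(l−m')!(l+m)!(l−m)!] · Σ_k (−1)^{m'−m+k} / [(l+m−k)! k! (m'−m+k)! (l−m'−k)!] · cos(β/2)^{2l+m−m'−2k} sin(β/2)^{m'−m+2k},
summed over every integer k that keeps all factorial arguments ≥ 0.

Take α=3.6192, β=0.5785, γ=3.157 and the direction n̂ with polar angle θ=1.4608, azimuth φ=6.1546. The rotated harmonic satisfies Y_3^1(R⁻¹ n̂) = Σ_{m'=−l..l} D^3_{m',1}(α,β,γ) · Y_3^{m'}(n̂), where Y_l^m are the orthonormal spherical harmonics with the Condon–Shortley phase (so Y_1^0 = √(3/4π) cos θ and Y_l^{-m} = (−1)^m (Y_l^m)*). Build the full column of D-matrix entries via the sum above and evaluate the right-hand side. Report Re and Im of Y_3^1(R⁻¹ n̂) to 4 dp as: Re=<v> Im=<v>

Need the full column D^3_{m',1} for m'=−3..3 at α=3.6192, β=0.5785, γ=3.157.
cos(β/2)=0.958458, sin(β/2)=0.285233
d^3_{-3,1}: single k=4 term ⇒ +0.023550;  D = +0.003598+0.023274i
d^3_{-2,1}: k∈[3..4] ⇒ +0.129226 -0.005722 = +0.123504;  D = -0.072860-0.099723i
d^3_{-1,1}: k∈[2..4] ⇒ +0.411950 -0.048645 +0.000539 = +0.363844;  D = +0.325667+0.162245i
d^3_{0,1}: k∈[1..3] ⇒ +0.799202 -0.212340 +0.006269 = +0.593130;  D = -0.593060+0.009138i
d^3_{1,1}: k∈[0..2] ⇒ +0.775245 -0.549267 +0.036484 = +0.262461;  D = +0.231205-0.124219i
d^3_{2,1}: k∈[0..1] ⇒ -0.729568 +0.129226 = -0.600342;  D = +0.339065-0.495425i
d^3_{3,1}: single k=0 term ⇒ +0.265913;  D = +0.032511-0.263918i
Y_3^{m'}(θ=1.4608,φ=6.1546) and Σ D·Y over m':
  (+0.0036+0.0233i)·(+0.3796+0.1542i)  (-0.0729-0.0997i)·(+0.1072+0.0282i)  (+0.3257+0.1622i)·(-0.2994-0.0387i)  (-0.5931+0.0091i)·(-0.1204+0.0000i)  (+0.2312-0.1242i)·(+0.2994-0.0387i)  (+0.3391-0.4954i)·(+0.1072-0.0282i)  (+0.0325-0.2639i)·(-0.3796+0.1542i)
Y_3^1(R⁻¹ n̂) = +0.088114-0.069242i

Re=0.0881 Im=-0.0692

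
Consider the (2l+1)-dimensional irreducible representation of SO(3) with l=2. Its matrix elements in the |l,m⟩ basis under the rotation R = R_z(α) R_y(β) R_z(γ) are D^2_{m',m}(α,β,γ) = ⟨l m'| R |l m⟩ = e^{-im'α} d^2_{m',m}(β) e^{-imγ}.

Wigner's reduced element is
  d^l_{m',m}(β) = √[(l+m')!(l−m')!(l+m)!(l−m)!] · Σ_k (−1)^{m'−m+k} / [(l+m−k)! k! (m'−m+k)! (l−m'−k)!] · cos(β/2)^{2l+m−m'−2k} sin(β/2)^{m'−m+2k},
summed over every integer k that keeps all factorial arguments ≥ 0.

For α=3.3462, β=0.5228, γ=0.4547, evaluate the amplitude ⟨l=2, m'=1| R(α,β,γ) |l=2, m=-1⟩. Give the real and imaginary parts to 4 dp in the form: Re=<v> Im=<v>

Re=-0.1768 Im=-0.0452

First d^2_{1,-1}(β=0.5228), then the phase factors e^{-i(1)α} and e^{-i(-1)γ}:
Half-angle: c=0.966029, s=0.258433. N=√(6·1·1·6)=6.000000
k∈{0,1} keeps every argument non-negative
  k=0: (−1)^2·6.0000/(2)·0.9660^2·0.2584^2 = +0.186981
  k=1: (−1)^3·6.0000/(6)·0.9660^0·0.2584^4 = -0.004461
d^2_{1,-1}(0.5228) = +0.186981 -0.004461 = +0.182521
Phases: e^{-i·(1)·3.3462}=-0.979141+0.203183i, e^{-i·(-1)·0.4547}=+0.898393+0.439193i ⇒ D=-0.176843-0.045173i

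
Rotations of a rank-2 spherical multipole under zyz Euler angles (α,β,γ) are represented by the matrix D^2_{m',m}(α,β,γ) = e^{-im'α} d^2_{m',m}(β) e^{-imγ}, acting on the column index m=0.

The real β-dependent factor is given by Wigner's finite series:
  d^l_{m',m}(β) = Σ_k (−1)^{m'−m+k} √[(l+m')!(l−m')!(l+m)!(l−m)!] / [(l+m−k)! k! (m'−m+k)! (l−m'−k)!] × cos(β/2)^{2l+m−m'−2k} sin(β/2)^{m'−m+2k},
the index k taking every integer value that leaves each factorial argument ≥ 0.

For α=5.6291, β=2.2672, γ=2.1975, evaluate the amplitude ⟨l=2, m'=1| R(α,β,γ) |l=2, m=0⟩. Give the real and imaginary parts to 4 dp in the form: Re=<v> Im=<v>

Split into d^2_{1,0}(β=2.2672) × two z-phases.
c=cos(2.2672/2)=0.423401, s=sin(2.2672/2)=0.905942; N=√[6·1·2·2]=4.898979
k: max(0,(0)−(1))=0 … min(2+(0),2−(1))=1
  k=0: (−1)^1·4.8990/(2)·0.4234^3·0.9059^1 = -0.168435
  k=1: (−1)^2·4.8990/(2)·0.4234^1·0.9059^3 = +0.771133
d^2_{1,0}(2.2672) = -0.168435 +0.771133 = +0.602698
Phases: e^{-i·(1)·5.6291}=+0.793605+0.608434i, e^{-i·(0)·2.1975}=+1.000000+0.000000i ⇒ D=+0.478304+0.366702i

Re=0.4783 Im=0.3667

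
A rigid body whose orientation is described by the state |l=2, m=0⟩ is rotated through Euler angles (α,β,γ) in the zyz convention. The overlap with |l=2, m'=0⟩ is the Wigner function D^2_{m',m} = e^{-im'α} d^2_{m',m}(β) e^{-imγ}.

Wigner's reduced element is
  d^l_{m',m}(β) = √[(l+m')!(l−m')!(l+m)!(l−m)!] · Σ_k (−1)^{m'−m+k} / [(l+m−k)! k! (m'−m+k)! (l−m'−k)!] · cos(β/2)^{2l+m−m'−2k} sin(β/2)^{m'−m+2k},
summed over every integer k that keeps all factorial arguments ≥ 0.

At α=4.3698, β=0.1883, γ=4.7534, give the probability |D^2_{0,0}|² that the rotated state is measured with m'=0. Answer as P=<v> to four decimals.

First d^2_{0,0}(β=0.1883), then the phase factors e^{-i(0)α} and e^{-i(0)γ}:
With c≡cos(β/2)=0.995571 and s≡sin(β/2)=0.094011, N=[2·2·2·2]^{1/2}=4.000000
The bounds max(0,m−m')=0 and min(l+m,l−m')=2 give 3 terms
  k=0: (−1)^0·4.0000/(4)·0.9956^4·0.0940^0 = +0.982402
  k=1: (−1)^1·4.0000/(1)·0.9956^2·0.0940^2 = -0.035040
  k=2: (−1)^2·4.0000/(4)·0.9956^0·0.0940^4 = +0.000078
d^2_{0,0}(0.1883) = +0.982402 -0.035040 +0.000078 = +0.947440
|D^2_{0,0}|² = |d^2_{0,0}(β)|² = (+0.947440)² = 0.897643 (the z-rotation phases have unit modulus)

P=0.8976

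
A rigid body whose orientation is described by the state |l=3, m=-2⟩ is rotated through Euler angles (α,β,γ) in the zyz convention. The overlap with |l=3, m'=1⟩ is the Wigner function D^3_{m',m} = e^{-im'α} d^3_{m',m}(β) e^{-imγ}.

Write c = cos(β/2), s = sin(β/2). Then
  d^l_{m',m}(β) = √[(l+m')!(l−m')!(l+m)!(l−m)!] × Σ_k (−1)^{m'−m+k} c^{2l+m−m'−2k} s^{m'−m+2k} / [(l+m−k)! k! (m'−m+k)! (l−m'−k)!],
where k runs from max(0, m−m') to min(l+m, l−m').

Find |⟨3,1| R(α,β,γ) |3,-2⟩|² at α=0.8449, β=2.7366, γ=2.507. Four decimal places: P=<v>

D^3_{1,-2}(0.8449,2.7366,2.507) = e^{-i·1·0.8449}·d^3_{1,-2}(2.7366)·e^{-i·-2·2.507}. Compute d first:
Half-angle: c=0.201115, s=0.979568. N=√(24·2·1·120)=75.894664
Admissible k: 0..1 (factorial args all ≥0)
  k=0: (−1)^3·75.8947/(12)·0.2011^3·0.9796^3 = -0.048358
  k=1: (−1)^4·75.8947/(24)·0.2011^1·0.9796^5 = +0.573610
d^3_{1,-2}(2.7366) = -0.048358 +0.573610 = +0.525252
|D^3_{1,-2}|² = |d^3_{1,-2}(β)|² = (+0.525252)² = 0.275890 (the z-rotation phases have unit modulus)

P=0.2759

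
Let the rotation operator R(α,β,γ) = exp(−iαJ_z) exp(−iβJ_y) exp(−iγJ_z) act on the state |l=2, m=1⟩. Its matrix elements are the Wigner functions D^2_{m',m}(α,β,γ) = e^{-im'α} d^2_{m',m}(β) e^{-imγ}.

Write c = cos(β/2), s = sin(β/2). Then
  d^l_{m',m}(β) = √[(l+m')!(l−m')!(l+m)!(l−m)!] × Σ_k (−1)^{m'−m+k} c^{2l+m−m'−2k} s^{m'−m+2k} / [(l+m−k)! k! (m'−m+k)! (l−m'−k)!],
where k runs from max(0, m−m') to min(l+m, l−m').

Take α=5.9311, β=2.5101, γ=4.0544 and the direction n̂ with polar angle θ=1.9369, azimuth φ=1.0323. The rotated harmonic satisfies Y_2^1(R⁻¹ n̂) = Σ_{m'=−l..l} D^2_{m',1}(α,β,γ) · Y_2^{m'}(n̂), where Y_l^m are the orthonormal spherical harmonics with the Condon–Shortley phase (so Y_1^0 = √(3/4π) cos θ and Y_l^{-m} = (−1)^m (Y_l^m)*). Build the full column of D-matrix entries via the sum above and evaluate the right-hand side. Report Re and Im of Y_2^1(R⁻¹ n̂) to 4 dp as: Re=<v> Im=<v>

Re=0.2326 Im=0.1524

Need the full column D^2_{m',1} for m'=−2..2 at α=5.9311, β=2.5101, γ=4.0544.
cos(β/2)=0.310526, sin(β/2)=0.950565
d^2_{-2,1}: single k=3 term ⇒ +0.533425;  D = +0.024626+0.532856i
d^2_{-1,1}: k∈[2..3] ⇒ +0.261385 -0.816445 = -0.555060;  D = +0.167159-0.529292i
d^2_{0,1}: k∈[1..2] ⇒ +0.069719 -0.653309 = -0.583590;  D = +0.356881-0.461750i
d^2_{1,1}: k∈[0..1] ⇒ +0.009298 -0.261385 = -0.252087;  D = +0.213485-0.134059i
d^2_{2,1}: single k=0 term ⇒ -0.056925;  D = +0.055691-0.011791i
Y_2^{m'}(θ=1.9369,φ=1.0323) and Σ D·Y over m':
  (+0.0246+0.5329i)·(-0.1596-0.2965i)  (+0.1672-0.5293i)·(-0.1324+0.2217i)  (+0.3569-0.4618i)·(-0.1941+0.0000i)  (+0.2135-0.1341i)·(+0.1324+0.2217i)  (+0.0557-0.0118i)·(-0.1596+0.2965i)
Y_2^1(R⁻¹ n̂) = +0.232595+0.152406i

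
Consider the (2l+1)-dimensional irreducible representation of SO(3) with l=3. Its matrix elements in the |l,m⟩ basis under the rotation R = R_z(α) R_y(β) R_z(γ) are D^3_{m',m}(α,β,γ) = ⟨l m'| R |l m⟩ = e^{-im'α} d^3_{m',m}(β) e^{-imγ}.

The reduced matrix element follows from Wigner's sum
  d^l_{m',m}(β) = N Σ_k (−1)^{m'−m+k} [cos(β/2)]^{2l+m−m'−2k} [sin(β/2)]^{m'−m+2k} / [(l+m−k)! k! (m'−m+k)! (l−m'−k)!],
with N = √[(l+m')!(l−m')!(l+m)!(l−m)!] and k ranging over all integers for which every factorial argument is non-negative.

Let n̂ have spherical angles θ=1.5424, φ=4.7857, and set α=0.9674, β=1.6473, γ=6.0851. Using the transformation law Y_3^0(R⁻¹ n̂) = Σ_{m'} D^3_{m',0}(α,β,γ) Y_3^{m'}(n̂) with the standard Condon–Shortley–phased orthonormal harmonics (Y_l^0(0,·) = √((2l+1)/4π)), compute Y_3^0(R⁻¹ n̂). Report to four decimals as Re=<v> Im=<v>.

Re=-0.0104 Im=0.0000

Need the full column D^3_{m',0} for m'=−3..3 at α=0.9674, β=1.6473, γ=6.0851.
cos(β/2)=0.679548, sin(β/2)=0.733631
d^3_{-3,0}: single k=3 term ⇒ +0.554126;  D = -0.538324+0.131390i
d^3_{-2,0}: k∈[2..3] ⇒ +0.628632 -0.732676 = -0.104043;  D = +0.037041-0.097226i
d^3_{-1,0}: k∈[1..3] ⇒ +0.368272 -1.287672 +0.500264 = -0.419136;  D = -0.237836-0.345122i
d^3_{0,0}: k∈[0..3] ⇒ +0.098474 -1.032948 +1.203909 -0.155907 = +0.113527;  D = +0.113527+0.000000i
d^3_{1,0}: k∈[0..2] ⇒ -0.368272 +1.287672 -0.500264 = +0.419136;  D = +0.237836-0.345122i
d^3_{2,0}: k∈[0..1] ⇒ +0.628632 -0.732676 = -0.104043;  D = +0.037041+0.097226i
d^3_{3,0}: single k=0 term ⇒ -0.554126;  D = +0.538324+0.131390i
Y_3^{m'}(θ=1.5424,φ=4.7857) and Σ D·Y over m':
  (-0.5383+0.1314i)·(-0.0909-0.4067i)  (+0.0370-0.0972i)·(-0.0287+0.0042i)  (-0.2378-0.3451i)·(-0.0236-0.3209i)  (+0.1135+0.0000i)·(-0.0317+0.0000i)  (+0.2378-0.3451i)·(+0.0236-0.3209i)  (+0.0370+0.0972i)·(-0.0287-0.0042i)  (+0.5383+0.1314i)·(+0.0909-0.4067i)
Y_3^0(R⁻¹ n̂) = -0.010434+0.000000i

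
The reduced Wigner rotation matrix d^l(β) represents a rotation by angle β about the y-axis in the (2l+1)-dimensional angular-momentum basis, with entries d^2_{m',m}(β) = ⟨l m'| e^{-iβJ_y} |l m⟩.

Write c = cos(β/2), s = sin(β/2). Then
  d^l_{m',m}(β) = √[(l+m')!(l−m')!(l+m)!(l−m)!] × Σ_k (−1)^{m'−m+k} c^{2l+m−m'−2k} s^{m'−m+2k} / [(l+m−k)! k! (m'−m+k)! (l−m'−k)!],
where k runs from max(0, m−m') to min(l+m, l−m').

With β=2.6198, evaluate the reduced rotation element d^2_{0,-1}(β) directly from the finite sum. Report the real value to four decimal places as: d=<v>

d=0.5292

d^2_{0,-1}(β=2.6198) via Wigner's sum:
With c≡cos(β/2)=0.257947 and s≡sin(β/2)=0.966159, N=[2·2·1·6]^{1/2}=4.898979
Admissible k: 0..1 (factorial args all ≥0)
  k=0: (−1)^1·4.8990/(2)·0.2579^3·0.9662^1 = -0.040618
  k=1: (−1)^2·4.8990/(2)·0.2579^1·0.9662^3 = +0.569838
d^2_{0,-1}(2.6198) = -0.040618 +0.569838 = +0.529221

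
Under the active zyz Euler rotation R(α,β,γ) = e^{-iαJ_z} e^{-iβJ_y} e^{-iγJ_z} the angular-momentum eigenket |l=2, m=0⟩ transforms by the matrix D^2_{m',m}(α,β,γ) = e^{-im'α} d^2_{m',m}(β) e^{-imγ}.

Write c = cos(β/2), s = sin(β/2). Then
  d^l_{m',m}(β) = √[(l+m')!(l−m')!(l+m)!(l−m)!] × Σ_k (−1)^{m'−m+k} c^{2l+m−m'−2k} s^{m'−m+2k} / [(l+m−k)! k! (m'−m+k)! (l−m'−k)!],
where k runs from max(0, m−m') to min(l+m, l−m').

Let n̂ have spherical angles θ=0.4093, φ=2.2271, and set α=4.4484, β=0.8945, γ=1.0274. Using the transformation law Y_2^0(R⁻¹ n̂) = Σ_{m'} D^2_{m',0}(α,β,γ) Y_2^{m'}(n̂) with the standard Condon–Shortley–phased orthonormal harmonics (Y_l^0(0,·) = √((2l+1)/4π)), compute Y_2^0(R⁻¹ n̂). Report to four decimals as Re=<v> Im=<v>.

Re=-0.1742 Im=0.0000

Need the full column D^2_{m',0} for m'=−2..2 at α=4.4484, β=0.8945, γ=1.0274.
cos(β/2)=0.901640, sin(β/2)=0.432488
d^2_{-2,0}: single k=2 term ⇒ +0.372468;  D = -0.321748+0.187645i
d^2_{-1,0}: k∈[1..2] ⇒ +0.776513 -0.178661 = +0.597852;  D = -0.156000-0.577140i
d^2_{0,0}: k∈[0..2] ⇒ +0.660895 -0.608238 +0.034986 = +0.087643;  D = +0.087643+0.000000i
d^2_{1,0}: k∈[0..1] ⇒ -0.776513 +0.178661 = -0.597852;  D = +0.156000-0.577140i
d^2_{2,0}: single k=0 term ⇒ +0.372468;  D = -0.321748-0.187645i
Y_2^{m'}(θ=0.4093,φ=2.2271) and Σ D·Y over m':
  (-0.3217+0.1876i)·(-0.0156+0.0591i)  (-0.1560-0.5771i)·(-0.1721-0.2235i)  (+0.0876+0.0000i)·(+0.4809+0.0000i)  (+0.1560-0.5771i)·(+0.1721-0.2235i)  (-0.3217-0.1876i)·(-0.0156-0.0591i)
Y_2^0(R⁻¹ n̂) = -0.174232+0.000000i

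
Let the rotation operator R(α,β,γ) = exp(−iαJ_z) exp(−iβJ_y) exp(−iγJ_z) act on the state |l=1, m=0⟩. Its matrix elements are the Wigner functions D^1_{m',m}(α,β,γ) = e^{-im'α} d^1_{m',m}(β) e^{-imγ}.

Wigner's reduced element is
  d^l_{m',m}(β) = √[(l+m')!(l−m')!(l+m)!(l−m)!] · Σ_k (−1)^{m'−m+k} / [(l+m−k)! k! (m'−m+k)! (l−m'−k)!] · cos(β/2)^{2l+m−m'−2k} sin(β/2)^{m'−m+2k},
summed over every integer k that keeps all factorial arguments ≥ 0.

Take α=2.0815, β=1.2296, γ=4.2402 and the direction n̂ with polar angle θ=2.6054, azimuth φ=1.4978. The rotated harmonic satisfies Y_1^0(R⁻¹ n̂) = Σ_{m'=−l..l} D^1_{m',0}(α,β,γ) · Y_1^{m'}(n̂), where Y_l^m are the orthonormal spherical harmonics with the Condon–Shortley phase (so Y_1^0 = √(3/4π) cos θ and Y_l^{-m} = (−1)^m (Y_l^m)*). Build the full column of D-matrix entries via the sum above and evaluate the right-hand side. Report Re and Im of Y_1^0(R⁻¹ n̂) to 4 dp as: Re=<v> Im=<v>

Need the full column D^1_{m',0} for m'=−1..1 at α=2.0815, β=1.2296, γ=4.2402.
cos(β/2)=0.816889, sin(β/2)=0.576795
d^1_{-1,0}: single k=1 term ⇒ +0.666346;  D = -0.325704+0.581320i
d^1_{0,0}: k∈[0..1] ⇒ +0.667307 -0.332693 = +0.334615;  D = +0.334615+0.000000i
d^1_{1,0}: single k=0 term ⇒ -0.666346;  D = +0.325704+0.581320i
Y_1^{m'}(θ=2.6054,φ=1.4978) and Σ D·Y over m':
  (-0.3257+0.5813i)·(+0.0129-0.1760i)  (+0.3346+0.0000i)·(-0.4200+0.0000i)  (+0.3257+0.5813i)·(-0.0129-0.1760i)
Y_1^0(R⁻¹ n̂) = +0.055727+0.000000i

Re=0.0557 Im=0.0000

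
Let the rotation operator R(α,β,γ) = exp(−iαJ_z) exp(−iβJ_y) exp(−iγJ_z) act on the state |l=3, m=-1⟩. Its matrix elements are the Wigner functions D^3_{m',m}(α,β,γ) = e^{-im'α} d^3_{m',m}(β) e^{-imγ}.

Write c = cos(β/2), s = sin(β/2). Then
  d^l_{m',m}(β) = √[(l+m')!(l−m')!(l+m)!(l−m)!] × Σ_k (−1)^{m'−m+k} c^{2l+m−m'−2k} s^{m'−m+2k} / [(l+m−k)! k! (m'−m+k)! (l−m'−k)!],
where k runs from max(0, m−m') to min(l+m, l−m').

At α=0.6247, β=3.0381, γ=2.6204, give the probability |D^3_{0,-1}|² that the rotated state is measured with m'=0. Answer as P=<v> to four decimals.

P=0.0312

Split into d^3_{0,-1}(β=3.0381) × two z-phases.
With c≡cos(β/2)=0.051723 and s≡sin(β/2)=0.998661, N=[6·6·2·24]^{1/2}=41.569219
k∈{0,1,2} keeps every argument non-negative
  k=0: (−1)^1·41.5692/(12)·0.0517^5·0.9987^1 = -0.000001
  k=1: (−1)^2·41.5692/(4)·0.0517^3·0.9987^3 = +0.001432
  k=2: (−1)^3·41.5692/(12)·0.0517^1·0.9987^5 = -0.177979
d^3_{0,-1}(3.0381) = -0.000001 +0.001432 -0.177979 = -0.176548
|D^3_{0,-1}|² = |d^3_{0,-1}(β)|² = (-0.176548)² = 0.031169 (the z-rotation phases have unit modulus)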